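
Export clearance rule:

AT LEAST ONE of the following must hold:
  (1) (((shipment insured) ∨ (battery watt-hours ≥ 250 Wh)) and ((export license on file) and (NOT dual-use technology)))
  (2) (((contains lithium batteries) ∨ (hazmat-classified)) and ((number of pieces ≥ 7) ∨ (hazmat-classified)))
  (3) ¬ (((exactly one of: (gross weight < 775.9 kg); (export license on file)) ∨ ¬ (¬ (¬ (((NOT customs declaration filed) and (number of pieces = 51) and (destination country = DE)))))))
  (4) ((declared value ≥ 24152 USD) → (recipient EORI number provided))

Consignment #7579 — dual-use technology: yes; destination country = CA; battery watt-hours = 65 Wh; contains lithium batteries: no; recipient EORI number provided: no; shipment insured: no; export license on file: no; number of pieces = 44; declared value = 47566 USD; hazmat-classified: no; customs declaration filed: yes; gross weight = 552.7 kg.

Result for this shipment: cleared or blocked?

Blocked

Atomic conditions:
  shipment insured: no → false
  battery watt-hours ≥ 250 Wh: 65 ≥ 250 is false
  export license on file: no → false
  NOT dual-use technology: yes → false
  contains lithium batteries: no → false
  hazmat-classified: no → false
  number of pieces ≥ 7: 44 ≥ 7 is true
  gross weight < 775.9 kg: 552.7 < 775.9 is true
  NOT customs declaration filed: yes → false
  number of pieces = 51: 44 == 51 is false
  destination country = DE: CA == DE is false
  declared value ≥ 24152 USD: 47566 ≥ 24152 is true
  recipient EORI number provided: no → false
Combine:
[1.1] false OR false = false
[1.2] false AND false = false
[1] false AND false = false
[2.1] false OR false = false
[2.2] true OR false = true
[2] false AND true = false
[3.1.1] exactly-one(true, false) = true
[3.1.2.1.1.1] false AND false AND false = false
[3.1.2.1.1] NOT false = true
[3.1.2.1] NOT true = false
[3.1.2] NOT false = true
[3.1] true OR true = true
[3] NOT true = false
[4] true → false = false
[root] false OR false OR false OR false = false
Overall: false → blocked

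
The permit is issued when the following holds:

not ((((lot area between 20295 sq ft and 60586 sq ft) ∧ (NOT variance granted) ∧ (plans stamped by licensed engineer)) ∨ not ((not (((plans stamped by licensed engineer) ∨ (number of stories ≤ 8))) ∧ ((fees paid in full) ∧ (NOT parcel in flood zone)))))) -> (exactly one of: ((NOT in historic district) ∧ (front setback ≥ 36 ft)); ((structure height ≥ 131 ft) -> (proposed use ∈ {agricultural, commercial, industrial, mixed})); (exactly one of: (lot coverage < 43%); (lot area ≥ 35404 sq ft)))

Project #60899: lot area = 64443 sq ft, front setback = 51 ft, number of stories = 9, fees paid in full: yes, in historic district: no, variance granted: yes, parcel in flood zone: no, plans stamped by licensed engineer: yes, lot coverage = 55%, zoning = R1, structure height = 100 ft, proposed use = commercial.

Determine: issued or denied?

Issued

Atomic conditions:
  lot area between 20295 sq ft and 60586 sq ft: 64443 in [20295, 60586] is false
  NOT variance granted: yes → false
  plans stamped by licensed engineer: yes → true
  number of stories ≤ 8: 9 ≤ 8 is false
  fees paid in full: yes → true
  NOT parcel in flood zone: no → true
  NOT in historic district: no → true
  front setback ≥ 36 ft: 51 ≥ 36 is true
  structure height ≥ 131 ft: 100 ≥ 131 is false
  proposed use ∈ {agricultural, commercial, industrial, mixed}: commercial is in the set → true
  lot coverage < 43%: 55 < 43 is false
  lot area ≥ 35404 sq ft: 64443 ≥ 35404 is true
Combine:
[1.1.1] false AND false AND true = false
[1.1.2.1.1.1] true OR false = true
[1.1.2.1.1] NOT true = false
[1.1.2.1.2] true AND true = true
[1.1.2.1] false AND true = false
[1.1.2] NOT false = true
[1.1] false OR true = true
[1] NOT true = false
[2.1] true AND true = true
[2.2] false → true (antecedent false ⇒ implication holds) = true
[2.3] exactly-one(false, true) = true
[2] exactly-one(true, true, true) = false
[root] false → false (antecedent false ⇒ implication holds) = true
Overall: true → issued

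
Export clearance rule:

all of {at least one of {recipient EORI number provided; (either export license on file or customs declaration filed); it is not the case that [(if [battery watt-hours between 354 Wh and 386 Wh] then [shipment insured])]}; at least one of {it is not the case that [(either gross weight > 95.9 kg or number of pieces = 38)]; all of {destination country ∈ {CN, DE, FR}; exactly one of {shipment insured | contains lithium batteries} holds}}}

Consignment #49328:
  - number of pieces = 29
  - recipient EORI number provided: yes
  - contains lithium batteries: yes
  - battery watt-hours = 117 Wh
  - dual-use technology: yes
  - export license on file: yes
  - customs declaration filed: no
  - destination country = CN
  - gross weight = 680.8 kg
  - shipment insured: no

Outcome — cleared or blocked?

Cleared

Atomic conditions:
  recipient EORI number provided: yes → true
  export license on file: yes → true
  customs declaration filed: no → false
  battery watt-hours between 354 Wh and 386 Wh: 117 in [354, 386] is false
  shipment insured: no → false
  gross weight > 95.9 kg: 680.8 > 95.9 is true
  number of pieces = 38: 29 == 38 is false
  destination country ∈ {CN, DE, FR}: CN is in the set → true
  contains lithium batteries: yes → true
Combine:
[1.2] true OR false = true
[1.3.1] false → false (antecedent false ⇒ implication holds) = true
[1.3] NOT true = false
[1] true OR true OR false = true
[2.1.1] true OR false = true
[2.1] NOT true = false
[2.2.2] exactly-one(false, true) = true
[2.2] true AND true = true
[2] false OR true = true
[root] true AND true = true
Overall: true → cleared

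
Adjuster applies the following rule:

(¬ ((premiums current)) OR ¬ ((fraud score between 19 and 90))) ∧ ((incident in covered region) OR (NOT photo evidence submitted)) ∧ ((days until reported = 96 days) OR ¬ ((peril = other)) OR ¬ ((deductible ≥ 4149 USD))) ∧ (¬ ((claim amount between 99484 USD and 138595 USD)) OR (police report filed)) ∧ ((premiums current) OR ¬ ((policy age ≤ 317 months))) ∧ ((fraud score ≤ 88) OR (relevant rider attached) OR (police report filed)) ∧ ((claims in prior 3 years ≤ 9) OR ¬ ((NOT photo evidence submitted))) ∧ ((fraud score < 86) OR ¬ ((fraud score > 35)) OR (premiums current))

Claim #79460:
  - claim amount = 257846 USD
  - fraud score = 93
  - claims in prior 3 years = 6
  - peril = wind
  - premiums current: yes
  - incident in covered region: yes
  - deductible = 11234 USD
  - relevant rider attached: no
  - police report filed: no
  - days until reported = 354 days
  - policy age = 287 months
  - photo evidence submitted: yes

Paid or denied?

Atomic conditions:
  premiums current: yes → true
  fraud score between 19 and 90: 93 in [19, 90] is false
  incident in covered region: yes → true
  NOT photo evidence submitted: yes → false
  days until reported = 96 days: 354 == 96 is false
  peril = other: wind == other is false
  deductible ≥ 4149 USD: 11234 ≥ 4149 is true
  claim amount between 99484 USD and 138595 USD: 257846 in [99484, 138595] is false
  police report filed: no → false
  policy age ≤ 317 months: 287 ≤ 317 is true
  fraud score ≤ 88: 93 ≤ 88 is false
  relevant rider attached: no → false
  claims in prior 3 years ≤ 9: 6 ≤ 9 is true
  fraud score < 86: 93 < 86 is false
  fraud score > 35: 93 > 35 is true
Combine:
[1.1] NOT true = false
[1.2] NOT false = true
[1] false OR true = true
[2] true OR false = true
[3.2] NOT false = true
[3.3] NOT true = false
[3] false OR true OR false = true
[4.1] NOT false = true
[4] true OR false = true
[5.2] NOT true = false
[5] true OR false = true
[6] false OR false OR false = false
[7.2] NOT false = true
[7] true OR true = true
[8.2] NOT true = false
[8] false OR false OR true = true
[root] true AND true AND true AND true AND true AND false AND true AND true = false
Overall: false → denied

Denied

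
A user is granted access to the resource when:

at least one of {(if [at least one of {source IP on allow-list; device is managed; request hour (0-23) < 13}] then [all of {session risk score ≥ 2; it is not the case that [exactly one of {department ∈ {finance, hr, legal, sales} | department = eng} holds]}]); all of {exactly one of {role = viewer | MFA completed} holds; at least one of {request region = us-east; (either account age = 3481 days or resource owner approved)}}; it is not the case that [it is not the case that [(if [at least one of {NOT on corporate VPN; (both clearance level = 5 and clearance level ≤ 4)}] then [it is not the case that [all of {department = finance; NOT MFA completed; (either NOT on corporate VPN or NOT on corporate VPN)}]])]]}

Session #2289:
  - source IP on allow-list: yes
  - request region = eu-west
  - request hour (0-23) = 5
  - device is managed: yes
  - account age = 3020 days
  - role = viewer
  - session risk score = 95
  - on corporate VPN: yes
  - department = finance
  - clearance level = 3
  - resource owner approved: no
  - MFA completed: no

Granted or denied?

Granted

Atomic conditions:
  source IP on allow-list: yes → true
  device is managed: yes → true
  request hour (0-23) < 13: 5 < 13 is true
  session risk score ≥ 2: 95 ≥ 2 is true
  department ∈ {finance, hr, legal, sales}: finance is in the set → true
  department = eng: finance == eng is false
  role = viewer: viewer == viewer is true
  MFA completed: no → false
  request region = us-east: eu-west == us-east is false
  account age = 3481 days: 3020 == 3481 is false
  resource owner approved: no → false
  NOT on corporate VPN: yes → false
  clearance level = 5: 3 == 5 is false
  clearance level ≤ 4: 3 ≤ 4 is true
  department = finance: finance == finance is true
  NOT MFA completed: no → true
Combine:
[1.1] true OR true OR true = true
[1.2.2.1] exactly-one(true, false) = true
[1.2.2] NOT true = false
[1.2] true AND false = false
[1] true → false = false
[2.1] exactly-one(true, false) = true
[2.2.2] false OR false = false
[2.2] false OR false = false
[2] true AND false = false
[3.1.1.1.2] false AND true = false
[3.1.1.1] false OR false = false
[3.1.1.2.1.3] false OR false = false
[3.1.1.2.1] true AND true AND false = false
[3.1.1.2] NOT false = true
[3.1.1] false → true (antecedent false ⇒ implication holds) = true
[3.1] NOT true = false
[3] NOT false = true
[root] false OR false OR true = true
Overall: true → granted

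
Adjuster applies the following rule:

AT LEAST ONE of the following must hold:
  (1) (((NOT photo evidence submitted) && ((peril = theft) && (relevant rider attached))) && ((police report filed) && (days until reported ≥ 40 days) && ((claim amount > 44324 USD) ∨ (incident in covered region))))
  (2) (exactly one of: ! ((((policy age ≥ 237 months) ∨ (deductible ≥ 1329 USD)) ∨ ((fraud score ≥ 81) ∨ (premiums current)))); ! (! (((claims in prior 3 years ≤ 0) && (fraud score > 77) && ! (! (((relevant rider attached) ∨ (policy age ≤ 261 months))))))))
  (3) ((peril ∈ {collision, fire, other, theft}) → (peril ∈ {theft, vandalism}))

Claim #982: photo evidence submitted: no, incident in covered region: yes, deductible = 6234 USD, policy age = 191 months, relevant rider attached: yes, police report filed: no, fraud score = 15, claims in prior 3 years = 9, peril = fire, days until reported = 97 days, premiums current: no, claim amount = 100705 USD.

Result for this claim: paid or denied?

Atomic conditions:
  NOT photo evidence submitted: no → true
  peril = theft: fire == theft is false
  relevant rider attached: yes → true
  police report filed: no → false
  days until reported ≥ 40 days: 97 ≥ 40 is true
  claim amount > 44324 USD: 100705 > 44324 is true
  incident in covered region: yes → true
  policy age ≥ 237 months: 191 ≥ 237 is false
  deductible ≥ 1329 USD: 6234 ≥ 1329 is true
  fraud score ≥ 81: 15 ≥ 81 is false
  premiums current: no → false
  claims in prior 3 years ≤ 0: 9 ≤ 0 is false
  fraud score > 77: 15 > 77 is false
  policy age ≤ 261 months: 191 ≤ 261 is true
  peril ∈ {collision, fire, other, theft}: fire is in the set → true
  peril ∈ {theft, vandalism}: fire is not in the set → false
Combine:
[1.1.2] false AND true = false
[1.1] true AND false = false
[1.2.3] true OR true = true
[1.2] false AND true AND true = false
[1] false AND false = false
[2.1.1.1] false OR true = true
[2.1.1.2] false OR false = false
[2.1.1] true OR false = true
[2.1] NOT true = false
[2.2.1.1.3.1.1] true OR true = true
[2.2.1.1.3.1] NOT true = false
[2.2.1.1.3] NOT false = true
[2.2.1.1] false AND false AND true = false
[2.2.1] NOT false = true
[2.2] NOT true = false
[2] exactly-one(false, false) = false
[3] true → false = false
[root] false OR false OR false = false
Overall: false → denied

Denied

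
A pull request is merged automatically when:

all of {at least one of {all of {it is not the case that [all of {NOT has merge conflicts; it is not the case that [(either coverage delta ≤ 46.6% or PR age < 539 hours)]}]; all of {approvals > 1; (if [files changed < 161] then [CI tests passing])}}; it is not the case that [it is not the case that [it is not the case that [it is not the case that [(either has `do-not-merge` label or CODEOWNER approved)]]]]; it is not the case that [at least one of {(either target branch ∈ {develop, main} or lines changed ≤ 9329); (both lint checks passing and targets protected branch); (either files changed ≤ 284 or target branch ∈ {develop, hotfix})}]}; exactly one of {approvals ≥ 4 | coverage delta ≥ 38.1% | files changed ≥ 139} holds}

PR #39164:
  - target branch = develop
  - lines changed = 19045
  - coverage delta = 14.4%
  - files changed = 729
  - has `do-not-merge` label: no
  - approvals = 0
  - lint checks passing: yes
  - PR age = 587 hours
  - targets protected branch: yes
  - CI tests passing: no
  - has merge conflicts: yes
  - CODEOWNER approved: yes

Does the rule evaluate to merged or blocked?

Merged

Atomic conditions:
  NOT has merge conflicts: yes → false
  coverage delta ≤ 46.6%: 14.4 ≤ 46.6 is true
  PR age < 539 hours: 587 < 539 is false
  approvals > 1: 0 > 1 is false
  files changed < 161: 729 < 161 is false
  CI tests passing: no → false
  has `do-not-merge` label: no → false
  CODEOWNER approved: yes → true
  target branch ∈ {develop, main}: develop is in the set → true
  lines changed ≤ 9329: 19045 ≤ 9329 is false
  lint checks passing: yes → true
  targets protected branch: yes → true
  files changed ≤ 284: 729 ≤ 284 is false
  target branch ∈ {develop, hotfix}: develop is in the set → true
  approvals ≥ 4: 0 ≥ 4 is false
  coverage delta ≥ 38.1%: 14.4 ≥ 38.1 is false
  files changed ≥ 139: 729 ≥ 139 is true
Combine:
[1.1.1.1.2.1] true OR false = true
[1.1.1.1.2] NOT true = false
[1.1.1.1] false AND false = false
[1.1.1] NOT false = true
[1.1.2.2] false → false (antecedent false ⇒ implication holds) = true
[1.1.2] false AND true = false
[1.1] true AND false = false
[1.2.1.1.1.1] false OR true = true
[1.2.1.1.1] NOT true = false
[1.2.1.1] NOT false = true
[1.2.1] NOT true = false
[1.2] NOT false = true
[1.3.1.1] true OR false = true
[1.3.1.2] true AND true = true
[1.3.1.3] false OR true = true
[1.3.1] true OR true OR true = true
[1.3] NOT true = false
[1] false OR true OR false = true
[2] exactly-one(false, false, true) = true
[root] true AND true = true
Overall: true → merged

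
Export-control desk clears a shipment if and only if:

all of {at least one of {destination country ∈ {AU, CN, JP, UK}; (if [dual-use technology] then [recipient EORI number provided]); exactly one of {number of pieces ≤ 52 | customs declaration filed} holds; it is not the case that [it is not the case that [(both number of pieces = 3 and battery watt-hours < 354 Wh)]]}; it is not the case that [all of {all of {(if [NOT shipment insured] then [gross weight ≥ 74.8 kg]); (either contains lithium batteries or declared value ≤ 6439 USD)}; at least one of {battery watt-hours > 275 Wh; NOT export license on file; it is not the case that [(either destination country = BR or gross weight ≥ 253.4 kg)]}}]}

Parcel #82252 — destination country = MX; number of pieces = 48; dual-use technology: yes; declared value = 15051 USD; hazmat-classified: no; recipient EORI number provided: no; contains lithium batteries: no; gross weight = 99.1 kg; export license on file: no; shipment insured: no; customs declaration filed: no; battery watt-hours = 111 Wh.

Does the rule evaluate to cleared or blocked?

Atomic conditions:
  destination country ∈ {AU, CN, JP, UK}: MX is not in the set → false
  dual-use technology: yes → true
  recipient EORI number provided: no → false
  number of pieces ≤ 52: 48 ≤ 52 is true
  customs declaration filed: no → false
  number of pieces = 3: 48 == 3 is false
  battery watt-hours < 354 Wh: 111 < 354 is true
  NOT shipment insured: no → true
  gross weight ≥ 74.8 kg: 99.1 ≥ 74.8 is true
  contains lithium batteries: no → false
  declared value ≤ 6439 USD: 15051 ≤ 6439 is false
  battery watt-hours > 275 Wh: 111 > 275 is false
  NOT export license on file: no → true
  destination country = BR: MX == BR is false
  gross weight ≥ 253.4 kg: 99.1 ≥ 253.4 is false
Combine:
[1.2] true → false = false
[1.3] exactly-one(true, false) = true
[1.4.1.1] false AND true = false
[1.4.1] NOT false = true
[1.4] NOT true = false
[1] false OR false OR true OR false = true
[2.1.1.1] true → true = true
[2.1.1.2] false OR false = false
[2.1.1] true AND false = false
[2.1.2.3.1] false OR false = false
[2.1.2.3] NOT false = true
[2.1.2] false OR true OR true = true
[2.1] false AND true = false
[2] NOT false = true
[root] true AND true = true
Overall: true → cleared

Cleared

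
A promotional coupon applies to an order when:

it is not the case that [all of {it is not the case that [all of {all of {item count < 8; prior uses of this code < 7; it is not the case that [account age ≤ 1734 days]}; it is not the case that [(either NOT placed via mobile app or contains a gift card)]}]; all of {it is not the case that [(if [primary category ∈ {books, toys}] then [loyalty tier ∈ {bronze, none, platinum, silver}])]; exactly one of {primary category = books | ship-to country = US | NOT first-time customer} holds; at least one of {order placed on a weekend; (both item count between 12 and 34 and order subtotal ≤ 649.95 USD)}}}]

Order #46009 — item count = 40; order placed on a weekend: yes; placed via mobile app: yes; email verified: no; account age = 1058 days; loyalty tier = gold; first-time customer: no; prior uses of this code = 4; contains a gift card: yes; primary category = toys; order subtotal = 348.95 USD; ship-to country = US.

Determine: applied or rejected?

Applied

Atomic conditions:
  item count < 8: 40 < 8 is false
  prior uses of this code < 7: 4 < 7 is true
  account age ≤ 1734 days: 1058 ≤ 1734 is true
  NOT placed via mobile app: yes → false
  contains a gift card: yes → true
  primary category ∈ {books, toys}: toys is in the set → true
  loyalty tier ∈ {bronze, none, platinum, silver}: gold is not in the set → false
  primary category = books: toys == books is false
  ship-to country = US: US == US is true
  NOT first-time customer: no → true
  order placed on a weekend: yes → true
  item count between 12 and 34: 40 in [12, 34] is false
  order subtotal ≤ 649.95 USD: 348.95 ≤ 649.95 is true
Combine:
[1.1.1.1.3] NOT true = false
[1.1.1.1] false AND true AND false = false
[1.1.1.2.1] false OR true = true
[1.1.1.2] NOT true = false
[1.1.1] false AND false = false
[1.1] NOT false = true
[1.2.1.1] true → false = false
[1.2.1] NOT false = true
[1.2.2] exactly-one(false, true, true) = false
[1.2.3.2] false AND true = false
[1.2.3] true OR false = true
[1.2] true AND false AND true = false
[1] true AND false = false
[root] NOT false = true
Overall: true → applied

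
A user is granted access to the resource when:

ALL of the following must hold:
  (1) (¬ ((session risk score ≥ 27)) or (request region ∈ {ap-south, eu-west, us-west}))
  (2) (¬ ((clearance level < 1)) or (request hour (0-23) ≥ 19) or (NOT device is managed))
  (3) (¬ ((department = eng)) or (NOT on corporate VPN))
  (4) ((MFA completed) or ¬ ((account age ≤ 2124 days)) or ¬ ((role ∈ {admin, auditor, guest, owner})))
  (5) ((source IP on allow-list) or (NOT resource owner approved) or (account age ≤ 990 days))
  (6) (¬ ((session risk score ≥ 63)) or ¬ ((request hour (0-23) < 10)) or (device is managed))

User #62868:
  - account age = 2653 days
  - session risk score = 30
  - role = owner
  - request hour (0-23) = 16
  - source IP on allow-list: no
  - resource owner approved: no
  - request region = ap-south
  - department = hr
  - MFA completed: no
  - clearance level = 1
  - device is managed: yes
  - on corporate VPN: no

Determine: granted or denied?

Granted

Atomic conditions:
  session risk score ≥ 27: 30 ≥ 27 is true
  request region ∈ {ap-south, eu-west, us-west}: ap-south is in the set → true
  clearance level < 1: 1 < 1 is false
  request hour (0-23) ≥ 19: 16 ≥ 19 is false
  NOT device is managed: yes → false
  department = eng: hr == eng is false
  NOT on corporate VPN: no → true
  MFA completed: no → false
  account age ≤ 2124 days: 2653 ≤ 2124 is false
  role ∈ {admin, auditor, guest, owner}: owner is in the set → true
  source IP on allow-list: no → false
  NOT resource owner approved: no → true
  account age ≤ 990 days: 2653 ≤ 990 is false
  session risk score ≥ 63: 30 ≥ 63 is false
  request hour (0-23) < 10: 16 < 10 is false
  device is managed: yes → true
Combine:
[1.1] NOT true = false
[1] false OR true = true
[2.1] NOT false = true
[2] true OR false OR false = true
[3.1] NOT false = true
[3] true OR true = true
[4.2] NOT false = true
[4.3] NOT true = false
[4] false OR true OR false = true
[5] false OR true OR false = true
[6.1] NOT false = true
[6.2] NOT false = true
[6] true OR true OR true = true
[root] true AND true AND true AND true AND true AND true = true
Overall: true → granted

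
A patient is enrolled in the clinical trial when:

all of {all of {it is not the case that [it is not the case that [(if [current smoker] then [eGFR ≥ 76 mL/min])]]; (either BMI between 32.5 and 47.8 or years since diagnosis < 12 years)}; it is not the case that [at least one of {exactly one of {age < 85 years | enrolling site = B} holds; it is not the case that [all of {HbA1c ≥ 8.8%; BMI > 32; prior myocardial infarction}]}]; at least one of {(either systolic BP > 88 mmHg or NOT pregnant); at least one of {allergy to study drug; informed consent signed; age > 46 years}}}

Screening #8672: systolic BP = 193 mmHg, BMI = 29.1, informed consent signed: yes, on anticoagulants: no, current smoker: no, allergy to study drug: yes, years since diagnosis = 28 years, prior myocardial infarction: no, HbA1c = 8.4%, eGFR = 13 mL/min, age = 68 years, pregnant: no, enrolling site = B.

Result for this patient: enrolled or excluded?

Excluded

Atomic conditions:
  current smoker: no → false
  eGFR ≥ 76 mL/min: 13 ≥ 76 is false
  BMI between 32.5 and 47.8: 29.1 in [32.5, 47.8] is false
  years since diagnosis < 12 years: 28 < 12 is false
  age < 85 years: 68 < 85 is true
  enrolling site = B: B == B is true
  HbA1c ≥ 8.8%: 8.4 ≥ 8.8 is false
  BMI > 32: 29.1 > 32 is false
  prior myocardial infarction: no → false
  systolic BP > 88 mmHg: 193 > 88 is true
  NOT pregnant: no → true
  allergy to study drug: yes → true
  informed consent signed: yes → true
  age > 46 years: 68 > 46 is true
Combine:
[1.1.1.1] false → false (antecedent false ⇒ implication holds) = true
[1.1.1] NOT true = false
[1.1] NOT false = true
[1.2] false OR false = false
[1] true AND false = false
[2.1.1] exactly-one(true, true) = false
[2.1.2.1] false AND false AND false = false
[2.1.2] NOT false = true
[2.1] false OR true = true
[2] NOT true = false
[3.1] true OR true = true
[3.2] true OR true OR true = true
[3] true OR true = true
[root] false AND false AND true = false
Overall: false → excluded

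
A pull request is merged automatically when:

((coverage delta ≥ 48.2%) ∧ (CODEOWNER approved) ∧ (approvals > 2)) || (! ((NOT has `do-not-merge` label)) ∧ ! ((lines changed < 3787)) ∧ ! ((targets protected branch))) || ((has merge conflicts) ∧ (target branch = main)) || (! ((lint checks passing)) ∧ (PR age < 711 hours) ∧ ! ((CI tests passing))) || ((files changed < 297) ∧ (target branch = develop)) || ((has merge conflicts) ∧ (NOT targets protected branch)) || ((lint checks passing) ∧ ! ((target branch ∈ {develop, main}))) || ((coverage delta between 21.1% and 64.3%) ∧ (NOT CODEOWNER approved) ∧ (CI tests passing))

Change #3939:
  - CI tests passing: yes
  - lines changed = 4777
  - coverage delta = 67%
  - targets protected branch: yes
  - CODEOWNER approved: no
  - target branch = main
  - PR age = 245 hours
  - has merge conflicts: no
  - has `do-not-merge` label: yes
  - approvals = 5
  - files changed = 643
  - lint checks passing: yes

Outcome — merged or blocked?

Blocked

Atomic conditions:
  coverage delta ≥ 48.2%: 67 ≥ 48.2 is true
  CODEOWNER approved: no → false
  approvals > 2: 5 > 2 is true
  NOT has `do-not-merge` label: yes → false
  lines changed < 3787: 4777 < 3787 is false
  targets protected branch: yes → true
  has merge conflicts: no → false
  target branch = main: main == main is true
  lint checks passing: yes → true
  PR age < 711 hours: 245 < 711 is true
  CI tests passing: yes → true
  files changed < 297: 643 < 297 is false
  target branch = develop: main == develop is false
  NOT targets protected branch: yes → false
  target branch ∈ {develop, main}: main is in the set → true
  coverage delta between 21.1% and 64.3%: 67 in [21.1, 64.3] is false
  NOT CODEOWNER approved: no → true
Combine:
[1] true AND false AND true = false
[2.1] NOT false = true
[2.2] NOT false = true
[2.3] NOT true = false
[2] true AND true AND false = false
[3] false AND true = false
[4.1] NOT true = false
[4.3] NOT true = false
[4] false AND true AND false = false
[5] false AND false = false
[6] false AND false = false
[7.2] NOT true = false
[7] true AND false = false
[8] false AND true AND true = false
[root] false OR false OR false OR false OR false OR false OR false OR false = false
Overall: false → blocked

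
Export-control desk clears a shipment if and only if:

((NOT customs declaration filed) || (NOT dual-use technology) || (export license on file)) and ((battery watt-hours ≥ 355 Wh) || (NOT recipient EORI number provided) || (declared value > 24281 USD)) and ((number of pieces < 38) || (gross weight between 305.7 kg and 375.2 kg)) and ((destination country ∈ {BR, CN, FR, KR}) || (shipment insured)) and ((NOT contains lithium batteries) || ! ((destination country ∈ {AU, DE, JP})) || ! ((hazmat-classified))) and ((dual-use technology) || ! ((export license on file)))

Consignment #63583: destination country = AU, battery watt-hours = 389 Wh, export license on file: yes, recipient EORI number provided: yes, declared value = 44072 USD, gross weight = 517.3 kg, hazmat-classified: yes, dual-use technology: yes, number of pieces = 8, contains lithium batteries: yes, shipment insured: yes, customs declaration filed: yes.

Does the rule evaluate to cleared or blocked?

Atomic conditions:
  NOT customs declaration filed: yes → false
  NOT dual-use technology: yes → false
  export license on file: yes → true
  battery watt-hours ≥ 355 Wh: 389 ≥ 355 is true
  NOT recipient EORI number provided: yes → false
  declared value > 24281 USD: 44072 > 24281 is true
  number of pieces < 38: 8 < 38 is true
  gross weight between 305.7 kg and 375.2 kg: 517.3 in [305.7, 375.2] is false
  destination country ∈ {BR, CN, FR, KR}: AU is not in the set → false
  shipment insured: yes → true
  NOT contains lithium batteries: yes → false
  destination country ∈ {AU, DE, JP}: AU is in the set → true
  hazmat-classified: yes → true
  dual-use technology: yes → true
Combine:
[1] false OR false OR true = true
[2] true OR false OR true = true
[3] true OR false = true
[4] false OR true = true
[5.2] NOT true = false
[5.3] NOT true = false
[5] false OR false OR false = false
[6.2] NOT true = false
[6] true OR false = true
[root] true AND true AND true AND true AND false AND true = false
Overall: false → blocked

Blocked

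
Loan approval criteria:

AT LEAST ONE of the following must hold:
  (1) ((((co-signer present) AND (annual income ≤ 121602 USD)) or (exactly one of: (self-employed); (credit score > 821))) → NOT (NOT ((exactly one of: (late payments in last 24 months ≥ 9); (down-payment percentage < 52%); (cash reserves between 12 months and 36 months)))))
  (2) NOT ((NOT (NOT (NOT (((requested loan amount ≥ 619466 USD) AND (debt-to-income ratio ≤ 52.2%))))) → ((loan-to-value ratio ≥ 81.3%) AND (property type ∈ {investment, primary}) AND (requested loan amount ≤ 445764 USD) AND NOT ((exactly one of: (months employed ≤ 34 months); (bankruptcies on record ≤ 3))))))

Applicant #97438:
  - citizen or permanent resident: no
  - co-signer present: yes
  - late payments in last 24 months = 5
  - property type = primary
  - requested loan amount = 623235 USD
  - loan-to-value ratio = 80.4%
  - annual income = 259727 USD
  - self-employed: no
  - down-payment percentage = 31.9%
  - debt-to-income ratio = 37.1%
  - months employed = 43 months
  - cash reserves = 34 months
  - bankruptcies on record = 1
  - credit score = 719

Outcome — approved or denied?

Atomic conditions:
  co-signer present: yes → true
  annual income ≤ 121602 USD: 259727 ≤ 121602 is false
  self-employed: no → false
  credit score > 821: 719 > 821 is false
  late payments in last 24 months ≥ 9: 5 ≥ 9 is false
  down-payment percentage < 52%: 31.9 < 52 is true
  cash reserves between 12 months and 36 months: 34 in [12, 36] is true
  requested loan amount ≥ 619466 USD: 623235 ≥ 619466 is true
  debt-to-income ratio ≤ 52.2%: 37.1 ≤ 52.2 is true
  loan-to-value ratio ≥ 81.3%: 80.4 ≥ 81.3 is false
  property type ∈ {investment, primary}: primary is in the set → true
  requested loan amount ≤ 445764 USD: 623235 ≤ 445764 is false
  months employed ≤ 34 months: 43 ≤ 34 is false
  bankruptcies on record ≤ 3: 1 ≤ 3 is true
Combine:
[1.1.1] true AND false = false
[1.1.2] exactly-one(false, false) = false
[1.1] false OR false = false
[1.2.1.1] exactly-one(false, true, true) = false
[1.2.1] NOT false = true
[1.2] NOT true = false
[1] false → false (antecedent false ⇒ implication holds) = true
[2.1.1.1.1.1] true AND true = true
[2.1.1.1.1] NOT true = false
[2.1.1.1] NOT false = true
[2.1.1] NOT true = false
[2.1.2.4.1] exactly-one(false, true) = true
[2.1.2.4] NOT true = false
[2.1.2] false AND true AND false AND false = false
[2.1] false → false (antecedent false ⇒ implication holds) = true
[2] NOT true = false
[root] true OR false = true
Overall: true → approved

Approved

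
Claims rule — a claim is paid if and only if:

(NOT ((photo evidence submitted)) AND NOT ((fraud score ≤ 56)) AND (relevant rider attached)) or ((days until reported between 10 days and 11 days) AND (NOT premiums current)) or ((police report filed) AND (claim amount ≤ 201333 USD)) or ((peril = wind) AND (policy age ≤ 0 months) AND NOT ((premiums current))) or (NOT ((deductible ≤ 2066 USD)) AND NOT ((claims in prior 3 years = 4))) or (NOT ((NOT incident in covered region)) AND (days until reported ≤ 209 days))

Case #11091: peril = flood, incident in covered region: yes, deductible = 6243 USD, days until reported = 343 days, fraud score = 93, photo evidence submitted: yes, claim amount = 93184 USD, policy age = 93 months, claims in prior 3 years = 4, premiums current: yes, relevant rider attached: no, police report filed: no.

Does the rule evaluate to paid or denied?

Denied

Atomic conditions:
  photo evidence submitted: yes → true
  fraud score ≤ 56: 93 ≤ 56 is false
  relevant rider attached: no → false
  days until reported between 10 days and 11 days: 343 in [10, 11] is false
  NOT premiums current: yes → false
  police report filed: no → false
  claim amount ≤ 201333 USD: 93184 ≤ 201333 is true
  peril = wind: flood == wind is false
  policy age ≤ 0 months: 93 ≤ 0 is false
  premiums current: yes → true
  deductible ≤ 2066 USD: 6243 ≤ 2066 is false
  claims in prior 3 years = 4: 4 == 4 is true
  NOT incident in covered region: yes → false
  days until reported ≤ 209 days: 343 ≤ 209 is false
Combine:
[1.1] NOT true = false
[1.2] NOT false = true
[1] false AND true AND false = false
[2] false AND false = false
[3] false AND true = false
[4.3] NOT true = false
[4] false AND false AND false = false
[5.1] NOT false = true
[5.2] NOT true = false
[5] true AND false = false
[6.1] NOT false = true
[6] true AND false = false
[root] false OR false OR false OR false OR false OR false = false
Overall: false → denied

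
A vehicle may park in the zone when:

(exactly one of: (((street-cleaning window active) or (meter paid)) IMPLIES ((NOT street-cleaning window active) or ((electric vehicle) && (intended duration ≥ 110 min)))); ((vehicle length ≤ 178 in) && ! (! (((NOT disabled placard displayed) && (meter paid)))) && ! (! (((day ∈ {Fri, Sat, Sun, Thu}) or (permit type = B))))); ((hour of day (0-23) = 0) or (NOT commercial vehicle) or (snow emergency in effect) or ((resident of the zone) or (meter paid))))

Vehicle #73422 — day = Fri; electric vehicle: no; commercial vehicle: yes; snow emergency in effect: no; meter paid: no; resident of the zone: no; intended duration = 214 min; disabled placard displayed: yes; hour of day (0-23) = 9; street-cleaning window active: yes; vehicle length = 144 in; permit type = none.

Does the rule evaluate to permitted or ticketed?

Ticketed

Atomic conditions:
  street-cleaning window active: yes → true
  meter paid: no → false
  NOT street-cleaning window active: yes → false
  electric vehicle: no → false
  intended duration ≥ 110 min: 214 ≥ 110 is true
  vehicle length ≤ 178 in: 144 ≤ 178 is true
  NOT disabled placard displayed: yes → false
  day ∈ {Fri, Sat, Sun, Thu}: Fri is in the set → true
  permit type = B: none == B is false
  hour of day (0-23) = 0: 9 == 0 is false
  NOT commercial vehicle: yes → false
  snow emergency in effect: no → false
  resident of the zone: no → false
Combine:
[1.1] true OR false = true
[1.2.2] false AND true = false
[1.2] false OR false = false
[1] true → false = false
[2.2.1.1] false AND false = false
[2.2.1] NOT false = true
[2.2] NOT true = false
[2.3.1.1] true OR false = true
[2.3.1] NOT true = false
[2.3] NOT false = true
[2] true AND false AND true = false
[3.4] false OR false = false
[3] false OR false OR false OR false = false
[root] exactly-one(false, false, false) = false
Overall: false → ticketed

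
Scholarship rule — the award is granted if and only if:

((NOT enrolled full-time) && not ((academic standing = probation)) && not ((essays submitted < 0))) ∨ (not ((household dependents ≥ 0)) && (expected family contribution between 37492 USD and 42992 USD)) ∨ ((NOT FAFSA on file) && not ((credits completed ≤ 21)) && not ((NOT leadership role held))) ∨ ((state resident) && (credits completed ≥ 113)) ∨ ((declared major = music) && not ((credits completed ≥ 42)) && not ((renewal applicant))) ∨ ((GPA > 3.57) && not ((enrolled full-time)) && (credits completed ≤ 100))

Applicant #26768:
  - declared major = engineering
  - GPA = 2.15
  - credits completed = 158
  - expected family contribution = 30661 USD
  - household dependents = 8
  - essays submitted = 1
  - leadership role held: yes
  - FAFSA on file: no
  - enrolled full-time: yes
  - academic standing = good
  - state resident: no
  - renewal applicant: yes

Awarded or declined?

Awarded

Atomic conditions:
  NOT enrolled full-time: yes → false
  academic standing = probation: good == probation is false
  essays submitted < 0: 1 < 0 is false
  household dependents ≥ 0: 8 ≥ 0 is true
  expected family contribution between 37492 USD and 42992 USD: 30661 in [37492, 42992] is false
  NOT FAFSA on file: no → true
  credits completed ≤ 21: 158 ≤ 21 is false
  NOT leadership role held: yes → false
  state resident: no → false
  credits completed ≥ 113: 158 ≥ 113 is true
  declared major = music: engineering == music is false
  credits completed ≥ 42: 158 ≥ 42 is true
  renewal applicant: yes → true
  GPA > 3.57: 2.15 > 3.57 is false
  enrolled full-time: yes → true
  credits completed ≤ 100: 158 ≤ 100 is false
Combine:
[1.2] NOT false = true
[1.3] NOT false = true
[1] false AND true AND true = false
[2.1] NOT true = false
[2] false AND false = false
[3.2] NOT false = true
[3.3] NOT false = true
[3] true AND true AND true = true
[4] false AND true = false
[5.2] NOT true = false
[5.3] NOT true = false
[5] false AND false AND false = false
[6.2] NOT true = false
[6] false AND false AND false = false
[root] false OR false OR true OR false OR false OR false = true
Overall: true → awarded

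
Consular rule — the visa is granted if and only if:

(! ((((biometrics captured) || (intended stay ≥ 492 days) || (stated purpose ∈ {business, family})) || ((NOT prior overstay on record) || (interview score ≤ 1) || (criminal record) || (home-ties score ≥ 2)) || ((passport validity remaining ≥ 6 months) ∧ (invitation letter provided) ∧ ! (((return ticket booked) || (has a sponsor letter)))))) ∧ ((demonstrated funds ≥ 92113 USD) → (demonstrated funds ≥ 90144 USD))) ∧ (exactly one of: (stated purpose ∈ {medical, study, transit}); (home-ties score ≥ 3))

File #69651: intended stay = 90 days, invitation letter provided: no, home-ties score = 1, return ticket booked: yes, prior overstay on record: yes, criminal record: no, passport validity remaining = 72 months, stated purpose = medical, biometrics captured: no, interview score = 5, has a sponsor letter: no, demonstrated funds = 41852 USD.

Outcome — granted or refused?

Granted

Atomic conditions:
  biometrics captured: no → false
  intended stay ≥ 492 days: 90 ≥ 492 is false
  stated purpose ∈ {business, family}: medical is not in the set → false
  NOT prior overstay on record: yes → false
  interview score ≤ 1: 5 ≤ 1 is false
  criminal record: no → false
  home-ties score ≥ 2: 1 ≥ 2 is false
  passport validity remaining ≥ 6 months: 72 ≥ 6 is true
  invitation letter provided: no → false
  return ticket booked: yes → true
  has a sponsor letter: no → false
  demonstrated funds ≥ 92113 USD: 41852 ≥ 92113 is false
  demonstrated funds ≥ 90144 USD: 41852 ≥ 90144 is false
  stated purpose ∈ {medical, study, transit}: medical is in the set → true
  home-ties score ≥ 3: 1 ≥ 3 is false
Combine:
[1.1.1.1] false OR false OR false = false
[1.1.1.2] false OR false OR false OR false = false
[1.1.1.3.3.1] true OR false = true
[1.1.1.3.3] NOT true = false
[1.1.1.3] true AND false AND false = false
[1.1.1] false OR false OR false = false
[1.1] NOT false = true
[1.2] false → false (antecedent false ⇒ implication holds) = true
[1] true AND true = true
[2] exactly-one(true, false) = true
[root] true AND true = true
Overall: true → granted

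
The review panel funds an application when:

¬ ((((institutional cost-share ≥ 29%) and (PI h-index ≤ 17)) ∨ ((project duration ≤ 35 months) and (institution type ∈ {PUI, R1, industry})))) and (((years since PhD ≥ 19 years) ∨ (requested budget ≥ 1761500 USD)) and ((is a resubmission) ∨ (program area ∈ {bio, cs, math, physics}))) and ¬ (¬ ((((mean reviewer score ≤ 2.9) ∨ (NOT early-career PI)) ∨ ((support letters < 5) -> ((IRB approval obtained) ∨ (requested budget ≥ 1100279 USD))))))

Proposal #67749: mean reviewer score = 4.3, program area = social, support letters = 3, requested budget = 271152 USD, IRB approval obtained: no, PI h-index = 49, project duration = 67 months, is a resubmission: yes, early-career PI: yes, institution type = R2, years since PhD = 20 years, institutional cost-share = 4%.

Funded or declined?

Declined

Atomic conditions:
  institutional cost-share ≥ 29%: 4 ≥ 29 is false
  PI h-index ≤ 17: 49 ≤ 17 is false
  project duration ≤ 35 months: 67 ≤ 35 is false
  institution type ∈ {PUI, R1, industry}: R2 is not in the set → false
  years since PhD ≥ 19 years: 20 ≥ 19 is true
  requested budget ≥ 1761500 USD: 271152 ≥ 1761500 is false
  is a resubmission: yes → true
  program area ∈ {bio, cs, math, physics}: social is not in the set → false
  mean reviewer score ≤ 2.9: 4.3 ≤ 2.9 is false
  NOT early-career PI: yes → false
  support letters < 5: 3 < 5 is true
  IRB approval obtained: no → false
  requested budget ≥ 1100279 USD: 271152 ≥ 1100279 is false
Combine:
[1.1.1] false AND false = false
[1.1.2] false AND false = false
[1.1] false OR false = false
[1] NOT false = true
[2.1] true OR false = true
[2.2] true OR false = true
[2] true AND true = true
[3.1.1.1] false OR false = false
[3.1.1.2.2] false OR false = false
[3.1.1.2] true → false = false
[3.1.1] false OR false = false
[3.1] NOT false = true
[3] NOT true = false
[root] true AND true AND false = false
Overall: false → declined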